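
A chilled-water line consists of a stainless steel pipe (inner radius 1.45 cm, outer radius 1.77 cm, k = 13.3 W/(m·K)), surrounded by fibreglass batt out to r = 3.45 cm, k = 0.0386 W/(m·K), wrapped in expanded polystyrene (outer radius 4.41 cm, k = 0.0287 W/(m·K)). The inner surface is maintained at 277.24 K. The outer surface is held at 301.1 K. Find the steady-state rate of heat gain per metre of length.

Q' = 5.80 W/m

Resistance network (inner→outer):
  R'_stainless steel = ln(0.0177/0.0145)/(2πk) = 0.1994/(2π·13.3) = 0.002386 m·K/W
  R'_fibreglass batt = ln(0.0345/0.0177)/(2πk) = 0.6674/(2π·0.0386) = 2.752 m·K/W
  R'_expanded polystyrene = ln(0.0441/0.0345)/(2πk) = 0.2455/(2π·0.0287) = 1.361 m·K/W
ΣR = 0.002386 + 2.752 + 1.361 = 4.115 m·K/W
Q' = ΔT/ΣR = (277.24 K − 301.1 K)/4.115 = -5.80 W/m
(Negative Q' ⇒ heat flows inward; heat gain = 5.80 W/m.)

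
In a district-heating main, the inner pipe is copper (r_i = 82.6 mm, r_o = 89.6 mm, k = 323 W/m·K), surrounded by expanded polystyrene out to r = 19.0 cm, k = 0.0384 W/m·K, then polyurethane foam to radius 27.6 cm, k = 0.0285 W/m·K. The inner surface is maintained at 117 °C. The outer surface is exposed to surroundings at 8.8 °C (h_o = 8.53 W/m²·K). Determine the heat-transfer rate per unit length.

Q' = 20.5 W/m

Treat each layer as a resistance in series:
  R'_copper = ln(0.0896/0.0826)/(2πk) = 0.08135/(2π·323) = 4.008×10^-5 m·K/W
  R'_expanded polystyrene = ln(0.190/0.0896)/(2πk) = 0.7517/(2π·0.0384) = 3.115 m·K/W
  R'_polyurethane foam = ln(0.276/0.190)/(2πk) = 0.3734/(2π·0.0285) = 2.085 m·K/W
  R'_conv,out = 1/(2πr h) = 1/(2π·0.276·8.53) = 0.06760 m·K/W
ΣR = 4.008×10^-5 + 3.115 + 2.085 + 0.06760 = 5.268 m·K/W
Q' = ΔT/ΣR = (117 °C − 8.8 °C)/5.268 = 20.5 W/m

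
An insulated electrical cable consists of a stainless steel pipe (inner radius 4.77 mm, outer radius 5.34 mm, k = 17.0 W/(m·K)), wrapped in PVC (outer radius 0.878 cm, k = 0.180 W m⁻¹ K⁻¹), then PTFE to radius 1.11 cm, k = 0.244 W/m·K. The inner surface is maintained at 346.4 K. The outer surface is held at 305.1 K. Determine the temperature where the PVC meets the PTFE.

Resistance network (inner→outer):
  R'_stainless steel = ln(0.00534/0.00477)/(2πk) = 0.1129/(2π·17.0) = 0.001057 m·K/W
  R'_PVC = ln(0.00878/0.00534)/(2πk) = 0.4973/(2π·0.180) = 0.4397 m·K/W
  R'_PTFE = ln(0.0111/0.00878)/(2πk) = 0.2345/(2π·0.244) = 0.1529 m·K/W
ΣR = 0.001057 + 0.4397 + 0.1529 = 0.5937 m·K/W
Q' = ΔT/ΣR = (346.4 K − 305.1 K)/0.5937 = 69.56 W/m
From the inner boundary to the PVC/PTFE interface, ΣR_partial = 0.4408 m·K/W.
T_interface = T_in − Q'·ΣR_partial = 346.4 K − (69.56)(0.4408) = 315.7 K

T = 315.7 K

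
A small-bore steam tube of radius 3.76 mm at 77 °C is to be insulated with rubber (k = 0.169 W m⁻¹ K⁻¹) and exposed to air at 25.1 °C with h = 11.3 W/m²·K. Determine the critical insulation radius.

For a cylinder, r_cr = k_ins/h = 0.169/11.3 = 0.0150 m = 1.50 cm

r_cr = 1.50 cm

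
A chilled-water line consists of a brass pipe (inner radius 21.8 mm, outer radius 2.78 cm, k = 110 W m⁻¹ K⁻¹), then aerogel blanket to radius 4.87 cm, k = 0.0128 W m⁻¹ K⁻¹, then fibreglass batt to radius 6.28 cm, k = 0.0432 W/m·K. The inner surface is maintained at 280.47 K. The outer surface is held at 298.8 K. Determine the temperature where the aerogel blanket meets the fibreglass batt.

Series thermal resistances, inner to outer:
  R'_brass = ln(0.0278/0.0218)/(2πk) = 0.2431/(2π·110) = 3.518×10^-4 m·K/W
  R'_aerogel blanket = ln(0.0487/0.0278)/(2πk) = 0.5606/(2π·0.0128) = 6.971 m·K/W
  R'_fibreglass batt = ln(0.0628/0.0487)/(2πk) = 0.2543/(2π·0.0432) = 0.9368 m·K/W
ΣR = 3.518×10^-4 + 6.971 + 0.9368 = 7.908 m·K/W
Q' = ΔT/ΣR = (280.47 K − 298.8 K)/7.908 = -2.318 W/m
From the inner boundary to the aerogel blanket/fibreglass batt interface, ΣR_partial = 6.971 m·K/W.
T_interface = T_in − Q'·ΣR_partial = 280.47 K − (-2.318)(6.971) = 296.6 K

T = 296.6 K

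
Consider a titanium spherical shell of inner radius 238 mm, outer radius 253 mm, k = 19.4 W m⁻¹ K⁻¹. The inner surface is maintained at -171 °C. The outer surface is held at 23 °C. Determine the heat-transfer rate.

Q = 4πk·ΔT/(1/r₁ − 1/r₂) = 4π × 19.4 × 194 / (1/0.238 − 1/0.253) = 1.90×10^5 W

Q = 1.90×10^5 W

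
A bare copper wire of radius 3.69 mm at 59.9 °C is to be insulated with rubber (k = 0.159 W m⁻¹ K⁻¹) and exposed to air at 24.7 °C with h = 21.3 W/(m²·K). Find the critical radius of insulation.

r_cr = 0.746 cm

For a cylinder, r_cr = k_ins/h = 0.159/21.3 = 0.00746 m = 0.746 cm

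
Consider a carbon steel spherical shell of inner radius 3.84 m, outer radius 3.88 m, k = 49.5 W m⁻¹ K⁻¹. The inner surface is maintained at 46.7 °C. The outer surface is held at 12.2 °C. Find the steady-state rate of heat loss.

Q = 4πk·ΔT/(1/r₁ − 1/r₂) = 4π × 49.5 × 34.5 / (1/3.84 − 1/3.88) = 7.99×10^6 W

Q = 7990 kW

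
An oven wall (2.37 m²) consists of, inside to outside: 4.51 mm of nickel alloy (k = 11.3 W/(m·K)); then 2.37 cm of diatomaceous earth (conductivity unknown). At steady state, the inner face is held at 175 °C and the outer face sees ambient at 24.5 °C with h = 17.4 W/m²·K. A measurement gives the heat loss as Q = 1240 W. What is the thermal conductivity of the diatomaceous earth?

k = 0.103 W/m·K

ΣR = ΔT/Q = |175 − 24.5|/1240 = 0.1214 K/W
Known resistances:
  R_nickel alloy = L/(kA) = 0.00451/(11.3·2.37) = 1.684×10^-4 K/W
  R_conv,out = 1/(hA) = 1/(17.4·2.37) = 0.02425 K/W
R_diatomaceous earth = ΣR − ΣR_known = 0.1214 − 0.02442 = 0.09698 K/W
L/(kA) = 0.09698 ⇒ k = 0.0237/(0.09698·2.37) = 0.103 W/m·K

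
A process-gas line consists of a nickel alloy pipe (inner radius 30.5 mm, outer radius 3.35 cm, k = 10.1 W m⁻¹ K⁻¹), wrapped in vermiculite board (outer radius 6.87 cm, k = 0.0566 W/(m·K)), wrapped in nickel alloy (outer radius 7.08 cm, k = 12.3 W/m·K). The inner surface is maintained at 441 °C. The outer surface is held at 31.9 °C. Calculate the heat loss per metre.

Treat each layer as a resistance in series:
  R'_nickel alloy = ln(0.0335/0.0305)/(2πk) = 0.09382/(2π·10.1) = 0.001478 m·K/W
  R'_vermiculite board = ln(0.0687/0.0335)/(2πk) = 0.7182/(2π·0.0566) = 2.020 m·K/W
  R'_nickel alloy = ln(0.0708/0.0687)/(2πk) = 0.03011/(2π·12.3) = 3.896×10^-4 m·K/W
ΣR = 0.001478 + 2.020 + 3.896×10^-4 = 2.022 m·K/W
Q' = ΔT/ΣR = (441 °C − 31.9 °C)/2.022 = 202 W/m

Q' = 202 W/m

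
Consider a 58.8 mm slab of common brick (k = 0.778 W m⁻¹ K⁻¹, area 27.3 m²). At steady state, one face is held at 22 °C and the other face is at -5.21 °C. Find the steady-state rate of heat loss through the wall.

Q = 9.83 kW

Q = kA·ΔT/L = 0.778 × 27.3 × |22 °C − -5.21 °C| / 0.0588 = 9830 W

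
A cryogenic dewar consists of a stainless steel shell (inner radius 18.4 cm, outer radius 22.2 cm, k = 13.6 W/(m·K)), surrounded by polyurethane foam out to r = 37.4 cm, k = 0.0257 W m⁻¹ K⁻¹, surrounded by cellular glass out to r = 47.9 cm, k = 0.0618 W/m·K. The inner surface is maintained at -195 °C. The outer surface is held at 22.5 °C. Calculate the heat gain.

Treat each layer as a resistance in series:
  R_stainless steel = (1/0.184 − 1/0.222)/(4πk) = 0.9303/(4π·13.6) = 0.005443 K/W
  R_polyurethane foam = (1/0.222 − 1/0.374)/(4πk) = 1.831/(4π·0.0257) = 5.669 K/W
  R_cellular glass = (1/0.374 − 1/0.479)/(4πk) = 0.5861/(4π·0.0618) = 0.7547 K/W
ΣR = 0.005443 + 5.669 + 0.7547 = 6.429 K/W
Q = ΔT/ΣR = (-195 °C − 22.5 °C)/6.429 = -33.8 W
(Negative Q ⇒ heat flows inward; heat gain = 33.8 W.)

Q = 33.8 W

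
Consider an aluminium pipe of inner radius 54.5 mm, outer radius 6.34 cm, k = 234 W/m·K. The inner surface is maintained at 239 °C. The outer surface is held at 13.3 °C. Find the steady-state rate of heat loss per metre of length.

Q' = 2.19×10^6 W/m

Q' = 2πk·ΔT/ln(r₂/r₁) = 2π × 234 × 225.7 / ln(0.0634/0.0545) = 2.19×10^6 W/m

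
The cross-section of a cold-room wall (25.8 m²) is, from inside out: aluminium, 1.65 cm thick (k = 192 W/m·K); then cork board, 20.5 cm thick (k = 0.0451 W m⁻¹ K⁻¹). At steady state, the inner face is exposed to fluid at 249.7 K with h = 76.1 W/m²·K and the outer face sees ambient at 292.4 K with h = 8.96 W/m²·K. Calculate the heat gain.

Q = 236 W

Resistance network (inner→outer):
  R_conv,in = 1/(hA) = 1/(76.1·25.8) = 5.093×10^-4 K/W
  R_aluminium = L/(kA) = 0.0165/(192·25.8) = 3.331×10^-6 K/W
  R_cork board = L/(kA) = 0.205/(0.0451·25.8) = 0.1762 K/W
  R_conv,out = 1/(hA) = 1/(8.96·25.8) = 0.004326 K/W
ΣR = 5.093×10^-4 + 3.331×10^-6 + 0.1762 + 0.004326 = 0.1810 K/W
Q = ΔT/ΣR = (249.7 K − 292.4 K)/0.1810 = -236 W
(Negative Q ⇒ heat flows inward; heat gain = 236 W.)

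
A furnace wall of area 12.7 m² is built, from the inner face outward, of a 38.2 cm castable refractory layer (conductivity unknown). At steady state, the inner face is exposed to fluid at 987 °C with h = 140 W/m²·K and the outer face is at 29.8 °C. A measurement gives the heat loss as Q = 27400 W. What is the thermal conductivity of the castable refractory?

ΣR = ΔT/Q = |987 − 29.8|/27400 = 0.03493 K/W
Known resistances:
  R_conv,in = 1/(hA) = 1/(140·12.7) = 5.624×10^-4 K/W
R_castable refractory = ΣR − ΣR_known = 0.03493 − 5.624×10^-4 = 0.03437 K/W
L/(kA) = 0.03437 ⇒ k = 0.382/(0.03437·12.7) = 0.875 W/m·K

k = 0.875 W/m·K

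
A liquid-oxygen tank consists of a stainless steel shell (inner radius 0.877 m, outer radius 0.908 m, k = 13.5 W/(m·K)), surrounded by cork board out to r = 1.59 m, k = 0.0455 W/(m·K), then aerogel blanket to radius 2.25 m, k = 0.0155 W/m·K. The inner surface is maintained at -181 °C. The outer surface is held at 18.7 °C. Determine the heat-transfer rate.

Resistance network (inner→outer):
  R_stainless steel = (1/0.877 − 1/0.908)/(4πk) = 0.03893/(4π·13.5) = 2.295×10^-4 K/W
  R_cork board = (1/0.908 − 1/1.59)/(4πk) = 0.4724/(4π·0.0455) = 0.8262 K/W
  R_aerogel blanket = (1/1.59 − 1/2.25)/(4πk) = 0.1845/(4π·0.0155) = 0.9472 K/W
ΣR = 2.295×10^-4 + 0.8262 + 0.9472 = 1.774 K/W
Q = ΔT/ΣR = (-181 °C − 18.7 °C)/1.774 = -113 W
(Negative Q ⇒ heat flows inward; heat gain = 113 W.)

Q = 113 W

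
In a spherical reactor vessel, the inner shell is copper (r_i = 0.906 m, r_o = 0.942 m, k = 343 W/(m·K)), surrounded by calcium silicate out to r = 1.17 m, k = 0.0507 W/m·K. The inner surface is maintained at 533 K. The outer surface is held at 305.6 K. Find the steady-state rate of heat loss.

Resistance network (inner→outer):
  R_copper = (1/0.906 − 1/0.942)/(4πk) = 0.04218/(4π·343) = 9.786×10^-6 K/W
  R_calcium silicate = (1/0.942 − 1/1.17)/(4πk) = 0.2069/(4π·0.0507) = 0.3247 K/W
ΣR = 9.786×10^-6 + 0.3247 = 0.3247 K/W
Q = ΔT/ΣR = (533 K − 305.6 K)/0.3247 = 700 W

Q = 700 W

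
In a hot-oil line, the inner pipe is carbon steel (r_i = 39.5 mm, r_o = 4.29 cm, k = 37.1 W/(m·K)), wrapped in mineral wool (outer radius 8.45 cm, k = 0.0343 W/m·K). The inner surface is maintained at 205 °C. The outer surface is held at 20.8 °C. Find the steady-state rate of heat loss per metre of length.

Q' = 58.6 W/m

Series thermal resistances, inner to outer:
  R'_carbon steel = ln(0.0429/0.0395)/(2πk) = 0.08257/(2π·37.1) = 3.542×10^-4 m·K/W
  R'_mineral wool = ln(0.0845/0.0429)/(2πk) = 0.6779/(2π·0.0343) = 3.145 m·K/W
ΣR = 3.542×10^-4 + 3.145 = 3.145 m·K/W
Q' = ΔT/ΣR = (205 °C − 20.8 °C)/3.145 = 58.6 W/m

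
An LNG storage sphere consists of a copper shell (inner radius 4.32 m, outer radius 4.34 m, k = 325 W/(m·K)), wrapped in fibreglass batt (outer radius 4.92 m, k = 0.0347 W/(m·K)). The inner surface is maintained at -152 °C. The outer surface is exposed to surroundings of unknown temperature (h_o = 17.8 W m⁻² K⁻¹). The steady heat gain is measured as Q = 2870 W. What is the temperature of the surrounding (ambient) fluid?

Sum the resistances:
  R_copper = (1/4.32 − 1/4.34)/(4πk) = 0.001067/(4π·325) = 2.612×10^-7 K/W
  R_fibreglass batt = (1/4.34 − 1/4.92)/(4πk) = 0.02716/(4π·0.0347) = 0.06229 K/W
  R_conv,out = 1/(4πr²h) = 1/(4π·4.92²·17.8) = 1.847×10^-4 K/W
ΣR = 0.06248 K/W
ΔT = Q·ΣR = 2870 × 0.06248 = 179.3 K
Heat flows inward, so T_out = T_in + ΔT = -152 + 179.3 = 27.3 °C

T_out = 27.3 °C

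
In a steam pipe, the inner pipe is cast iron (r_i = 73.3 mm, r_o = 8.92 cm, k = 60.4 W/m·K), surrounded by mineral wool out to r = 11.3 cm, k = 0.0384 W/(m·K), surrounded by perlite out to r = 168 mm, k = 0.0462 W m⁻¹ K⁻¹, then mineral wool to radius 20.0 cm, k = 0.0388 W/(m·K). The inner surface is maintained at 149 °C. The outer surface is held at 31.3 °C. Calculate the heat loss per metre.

Q' = 38.4 W/m

Series thermal resistances, inner to outer:
  R'_cast iron = ln(0.0892/0.0733)/(2πk) = 0.1963/(2π·60.4) = 5.173×10^-4 m·K/W
  R'_mineral wool = ln(0.113/0.0892)/(2πk) = 0.2365/(2π·0.0384) = 0.9802 m·K/W
  R'_perlite = ln(0.168/0.113)/(2πk) = 0.3966/(2π·0.0462) = 1.366 m·K/W
  R'_mineral wool = ln(0.200/0.168)/(2πk) = 0.1744/(2π·0.0388) = 0.7152 m·K/W
ΣR = 5.173×10^-4 + 0.9802 + 1.366 + 0.7152 = 3.062 m·K/W
Q' = ΔT/ΣR = (149 °C − 31.3 °C)/3.062 = 38.4 W/m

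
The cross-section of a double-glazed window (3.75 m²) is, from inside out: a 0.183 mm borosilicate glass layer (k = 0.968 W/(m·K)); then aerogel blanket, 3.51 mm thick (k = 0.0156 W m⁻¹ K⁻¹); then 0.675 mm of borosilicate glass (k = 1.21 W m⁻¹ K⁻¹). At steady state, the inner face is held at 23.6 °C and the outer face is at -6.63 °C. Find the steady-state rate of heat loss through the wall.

Q = 502 W

Resistance network (inner→outer):
  R_borosilicate glass = L/(kA) = 1.83×10^-4/(0.968·3.75) = 5.041×10^-5 K/W
  R_aerogel blanket = L/(kA) = 0.00351/(0.0156·3.75) = 0.06000 K/W
  R_borosilicate glass = L/(kA) = 6.75×10^-4/(1.21·3.75) = 1.488×10^-4 K/W
ΣR = 5.041×10^-5 + 0.06000 + 1.488×10^-4 = 0.06020 K/W
Q = ΔT/ΣR = (23.6 °C − -6.63 °C)/0.06020 = 502 W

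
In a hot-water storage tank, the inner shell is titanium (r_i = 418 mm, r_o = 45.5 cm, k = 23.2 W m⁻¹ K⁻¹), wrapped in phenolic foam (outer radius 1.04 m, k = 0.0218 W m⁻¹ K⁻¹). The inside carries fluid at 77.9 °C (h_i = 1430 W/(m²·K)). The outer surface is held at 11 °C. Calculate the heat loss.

Q = 14.8 W

Series thermal resistances, inner to outer:
  R_conv,in = 1/(4πr²h) = 1/(4π·0.418²·1430) = 3.185×10^-4 K/W
  R_titanium = (1/0.418 − 1/0.455)/(4πk) = 0.1945/(4π·23.2) = 6.673×10^-4 K/W
  R_phenolic foam = (1/0.455 − 1/1.04)/(4πk) = 1.236/(4π·0.0218) = 4.513 K/W
ΣR = 3.185×10^-4 + 6.673×10^-4 + 4.513 = 4.514 K/W
Q = ΔT/ΣR = (77.9 °C − 11 °C)/4.514 = 14.8 W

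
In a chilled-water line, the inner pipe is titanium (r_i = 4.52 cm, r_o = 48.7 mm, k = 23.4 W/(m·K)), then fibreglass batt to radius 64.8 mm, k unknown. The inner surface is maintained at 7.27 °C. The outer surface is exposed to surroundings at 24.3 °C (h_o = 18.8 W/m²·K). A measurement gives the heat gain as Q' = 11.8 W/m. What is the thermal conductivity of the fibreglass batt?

k = 0.0346 W/m·K

ΣR = ΔT/Q' = |7.27 − 24.3|/11.8 = 1.443 m·K/W
Known resistances:
  R'_titanium = ln(0.0487/0.0452)/(2πk) = 0.07458/(2π·23.4) = 5.073×10^-4 m·K/W
  R'_conv,out = 1/(2πr h) = 1/(2π·0.0648·18.8) = 0.1306 m·K/W
R_fibreglass batt = ΣR − ΣR_known = 1.443 − 0.1311 = 1.312 m·K/W
ln(r₂/r₁)/(2πk) = 1.312 ⇒ k = 0.2856/(2π·1.312) = 0.0346 W/m·K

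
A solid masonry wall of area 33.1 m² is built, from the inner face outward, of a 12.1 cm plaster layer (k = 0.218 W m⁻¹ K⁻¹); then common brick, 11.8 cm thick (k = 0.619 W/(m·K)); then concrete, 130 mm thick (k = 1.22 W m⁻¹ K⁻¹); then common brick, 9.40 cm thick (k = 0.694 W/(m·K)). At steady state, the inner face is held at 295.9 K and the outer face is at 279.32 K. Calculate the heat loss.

Q = 556 W

Treat each layer as a resistance in series:
  R_plaster = L/(kA) = 0.121/(0.218·33.1) = 0.01677 K/W
  R_common brick = L/(kA) = 0.118/(0.619·33.1) = 0.005759 K/W
  R_concrete = L/(kA) = 0.130/(1.22·33.1) = 0.003219 K/W
  R_common brick = L/(kA) = 0.0940/(0.694·33.1) = 0.004092 K/W
ΣR = 0.01677 + 0.005759 + 0.003219 + 0.004092 = 0.02984 K/W
Q = ΔT/ΣR = (295.9 K − 279.32 K)/0.02984 = 556 W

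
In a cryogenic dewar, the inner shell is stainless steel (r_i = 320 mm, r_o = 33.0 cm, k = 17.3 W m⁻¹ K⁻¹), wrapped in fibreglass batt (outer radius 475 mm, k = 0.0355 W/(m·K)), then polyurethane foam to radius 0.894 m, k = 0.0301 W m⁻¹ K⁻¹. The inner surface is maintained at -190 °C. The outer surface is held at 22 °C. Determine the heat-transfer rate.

Series thermal resistances, inner to outer:
  R_stainless steel = (1/0.320 − 1/0.330)/(4πk) = 0.09470/(4π·17.3) = 4.356×10^-4 K/W
  R_fibreglass batt = (1/0.330 − 1/0.475)/(4πk) = 0.9250/(4π·0.0355) = 2.074 K/W
  R_polyurethane foam = (1/0.475 − 1/0.894)/(4πk) = 0.9867/(4π·0.0301) = 2.609 K/W
ΣR = 4.356×10^-4 + 2.074 + 2.609 = 4.683 K/W
Q = ΔT/ΣR = (-190 °C − 22 °C)/4.683 = -45.3 W
(Negative Q ⇒ heat flows inward; heat gain = 45.3 W.)

Q = 45.3 W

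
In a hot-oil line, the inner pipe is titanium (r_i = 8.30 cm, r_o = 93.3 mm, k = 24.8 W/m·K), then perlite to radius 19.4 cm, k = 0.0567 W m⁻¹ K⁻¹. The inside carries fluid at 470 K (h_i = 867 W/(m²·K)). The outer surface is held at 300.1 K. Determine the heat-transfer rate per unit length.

Q' = 82.6 W/m

Series thermal resistances, inner to outer:
  R'_conv,in = 1/(2πr h) = 1/(2π·0.0830·867) = 0.002212 m·K/W
  R'_titanium = ln(0.0933/0.0830)/(2πk) = 0.1170/(2π·24.8) = 7.507×10^-4 m·K/W
  R'_perlite = ln(0.194/0.0933)/(2πk) = 0.7320/(2π·0.0567) = 2.055 m·K/W
ΣR = 0.002212 + 7.507×10^-4 + 2.055 = 2.058 m·K/W
Q' = ΔT/ΣR = (470 K − 300.1 K)/2.058 = 82.6 W/m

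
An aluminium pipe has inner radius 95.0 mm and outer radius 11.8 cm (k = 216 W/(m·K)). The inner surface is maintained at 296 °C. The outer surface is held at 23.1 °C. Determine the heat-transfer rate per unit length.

Q' = 1710 kW/m

Q' = 2πk·ΔT/ln(r₂/r₁) = 2π × 216 × 272.9 / ln(0.118/0.0950) = 1.71×10^6 W/m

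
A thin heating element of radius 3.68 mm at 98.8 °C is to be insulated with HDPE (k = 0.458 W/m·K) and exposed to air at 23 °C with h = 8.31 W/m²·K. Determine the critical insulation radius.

r_cr = 5.51 cm

For a cylinder, r_cr = k_ins/h = 0.458/8.31 = 0.0551 m = 5.51 cm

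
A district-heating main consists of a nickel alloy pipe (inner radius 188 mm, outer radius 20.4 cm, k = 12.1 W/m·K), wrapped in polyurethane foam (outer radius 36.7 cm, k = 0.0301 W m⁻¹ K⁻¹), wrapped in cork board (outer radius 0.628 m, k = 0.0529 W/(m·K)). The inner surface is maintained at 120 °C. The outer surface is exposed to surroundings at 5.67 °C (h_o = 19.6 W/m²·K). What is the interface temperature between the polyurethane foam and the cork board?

T = 45.0 °C

Resistance network (inner→outer):
  R'_nickel alloy = ln(0.204/0.188)/(2πk) = 0.08168/(2π·12.1) = 0.001074 m·K/W
  R'_polyurethane foam = ln(0.367/0.204)/(2πk) = 0.5872/(2π·0.0301) = 3.105 m·K/W
  R'_cork board = ln(0.628/0.367)/(2πk) = 0.5372/(2π·0.0529) = 1.616 m·K/W
  R'_conv,out = 1/(2πr h) = 1/(2π·0.628·19.6) = 0.01293 m·K/W
ΣR = 0.001074 + 3.105 + 1.616 + 0.01293 = 4.735 m·K/W
Q' = ΔT/ΣR = (120 °C − 5.67 °C)/4.735 = 24.15 W/m
From the inner boundary to the polyurethane foam/cork board interface, ΣR_partial = 3.106 m·K/W.
T_interface = T_in − Q'·ΣR_partial = 120 °C − (24.15)(3.106) = 45.0 °C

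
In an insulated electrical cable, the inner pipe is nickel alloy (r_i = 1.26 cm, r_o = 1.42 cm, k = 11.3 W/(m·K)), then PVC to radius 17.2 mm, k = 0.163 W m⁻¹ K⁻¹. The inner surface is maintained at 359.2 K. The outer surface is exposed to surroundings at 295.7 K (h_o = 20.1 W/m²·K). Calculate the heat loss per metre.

Q' = 97.8 W/m

Series thermal resistances, inner to outer:
  R'_nickel alloy = ln(0.0142/0.0126)/(2πk) = 0.1195/(2π·11.3) = 0.001684 m·K/W
  R'_PVC = ln(0.0172/0.0142)/(2πk) = 0.1917/(2π·0.163) = 0.1871 m·K/W
  R'_conv,out = 1/(2πr h) = 1/(2π·0.0172·20.1) = 0.4604 m·K/W
ΣR = 0.001684 + 0.1871 + 0.4604 = 0.6492 m·K/W
Q' = ΔT/ΣR = (359.2 K − 295.7 K)/0.6492 = 97.8 W/m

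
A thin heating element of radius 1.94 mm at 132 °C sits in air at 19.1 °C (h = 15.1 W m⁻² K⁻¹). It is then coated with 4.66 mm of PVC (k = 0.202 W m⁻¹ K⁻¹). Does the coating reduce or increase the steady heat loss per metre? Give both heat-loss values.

Critical radius for a cylinder: r_cr = k/h = 0.0134 m = 1.34 cm.
Outer radius after coating: r₂ = 0.00194 + 0.00466 = 0.00660 m.
Since r₁ < r_cr and r₂ ≤ r_cr, the coating moves toward the maximum at r_cr — heat loss rises.
Bare: R = 1/(2πr₁h) = 5.433 m·K/W; Q = 112.9/5.433 = 20.8 W/m.
Coated: R = R_cond + R_conv = 2.562 m·K/W; Q = 112.9/2.562 = 44.1 W/m.

increases: 20.8 → 44.1 W/m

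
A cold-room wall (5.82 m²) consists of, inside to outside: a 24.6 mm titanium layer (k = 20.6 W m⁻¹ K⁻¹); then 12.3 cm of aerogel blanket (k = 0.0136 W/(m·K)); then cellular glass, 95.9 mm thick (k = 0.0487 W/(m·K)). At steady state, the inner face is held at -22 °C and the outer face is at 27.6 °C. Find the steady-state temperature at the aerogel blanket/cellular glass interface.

T = 18.7 °C

Resistance network (inner→outer):
  R_titanium = L/(kA) = 0.0246/(20.6·5.82) = 2.052×10^-4 K/W
  R_aerogel blanket = L/(kA) = 0.123/(0.0136·5.82) = 1.554 K/W
  R_cellular glass = L/(kA) = 0.0959/(0.0487·5.82) = 0.3384 K/W
ΣR = 2.052×10^-4 + 1.554 + 0.3384 = 1.893 K/W
Q = ΔT/ΣR = (-22 °C − 27.6 °C)/1.893 = -26.20 W
From the inner boundary to the aerogel blanket/cellular glass interface, ΣR_partial = 1.554 K/W.
T_interface = T_in − Q·ΣR_partial = -22 °C − (-26.20)(1.554) = 18.7 °C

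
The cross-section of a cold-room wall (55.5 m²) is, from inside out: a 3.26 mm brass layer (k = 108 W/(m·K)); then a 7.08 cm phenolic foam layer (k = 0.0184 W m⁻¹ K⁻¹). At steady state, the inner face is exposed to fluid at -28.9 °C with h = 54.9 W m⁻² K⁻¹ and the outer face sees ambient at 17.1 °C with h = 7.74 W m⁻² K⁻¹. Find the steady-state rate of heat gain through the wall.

Q = 639 W

Resistance network (inner→outer):
  R_conv,in = 1/(hA) = 1/(54.9·55.5) = 3.282×10^-4 K/W
  R_brass = L/(kA) = 0.00326/(108·55.5) = 5.439×10^-7 K/W
  R_phenolic foam = L/(kA) = 0.0708/(0.0184·55.5) = 0.06933 K/W
  R_conv,out = 1/(hA) = 1/(7.74·55.5) = 0.002328 K/W
ΣR = 3.282×10^-4 + 5.439×10^-7 + 0.06933 + 0.002328 = 0.07199 K/W
Q = ΔT/ΣR = (-28.9 °C − 17.1 °C)/0.07199 = -639 W
(Negative Q ⇒ heat flows inward; heat gain = 639 W.)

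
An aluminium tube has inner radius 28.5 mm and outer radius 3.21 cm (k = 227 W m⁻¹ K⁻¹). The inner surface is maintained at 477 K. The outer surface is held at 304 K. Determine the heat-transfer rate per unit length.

Q' = 2070 kW/m

Q' = 2πk·ΔT/ln(r₂/r₁) = 2π × 227 × 173 / ln(0.0321/0.0285) = 2.07×10^6 W/m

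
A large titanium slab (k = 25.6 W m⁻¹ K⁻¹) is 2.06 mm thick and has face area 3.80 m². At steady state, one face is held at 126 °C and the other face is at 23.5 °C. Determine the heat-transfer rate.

Q = 4.84×10^6 W

Q = kA·ΔT/L = 25.6 × 3.80 × |126 °C − 23.5 °C| / 0.00206 = 4.84×10^6 W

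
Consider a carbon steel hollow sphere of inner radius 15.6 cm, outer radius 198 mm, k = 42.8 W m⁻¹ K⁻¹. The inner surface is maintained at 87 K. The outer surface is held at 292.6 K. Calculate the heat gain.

Q = 4πk·ΔT/(1/r₁ − 1/r₂) = 4π × 42.8 × 205.6 / (1/0.156 − 1/0.198) = 81300 W

Q = 81300 W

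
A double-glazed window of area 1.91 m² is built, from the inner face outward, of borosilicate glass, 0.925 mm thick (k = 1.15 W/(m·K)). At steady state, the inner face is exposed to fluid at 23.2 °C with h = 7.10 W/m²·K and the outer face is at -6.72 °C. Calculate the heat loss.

Resistance network (inner→outer):
  R_conv,in = 1/(hA) = 1/(7.10·1.91) = 0.07374 K/W
  R_borosilicate glass = L/(kA) = 9.25×10^-4/(1.15·1.91) = 4.211×10^-4 K/W
ΣR = 0.07374 + 4.211×10^-4 = 0.07416 K/W
Q = ΔT/ΣR = (23.2 °C − -6.72 °C)/0.07416 = 403 W

Q = 403 W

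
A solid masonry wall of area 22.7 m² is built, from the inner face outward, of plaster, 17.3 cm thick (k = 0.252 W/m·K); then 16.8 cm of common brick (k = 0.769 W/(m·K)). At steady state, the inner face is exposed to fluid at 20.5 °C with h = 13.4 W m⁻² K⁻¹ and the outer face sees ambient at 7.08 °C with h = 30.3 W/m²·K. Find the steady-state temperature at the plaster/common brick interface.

Resistance network (inner→outer):
  R_conv,in = 1/(hA) = 1/(13.4·22.7) = 0.003288 K/W
  R_plaster = L/(kA) = 0.173/(0.252·22.7) = 0.03024 K/W
  R_common brick = L/(kA) = 0.168/(0.769·22.7) = 0.009624 K/W
  R_conv,out = 1/(hA) = 1/(30.3·22.7) = 0.001454 K/W
ΣR = 0.003288 + 0.03024 + 0.009624 + 0.001454 = 0.04461 K/W
Q = ΔT/ΣR = (20.5 °C − 7.08 °C)/0.04461 = 300.8 W
From the inner boundary to the plaster/common brick interface, ΣR_partial = 0.03353 K/W.
T_interface = T_in − Q·ΣR_partial = 20.5 °C − (300.8)(0.03353) = 10.4 °C

T = 10.4 °C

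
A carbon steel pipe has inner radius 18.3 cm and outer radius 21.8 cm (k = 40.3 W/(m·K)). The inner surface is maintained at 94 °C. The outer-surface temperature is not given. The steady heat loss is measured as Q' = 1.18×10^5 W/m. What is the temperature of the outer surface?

Series resistances:
  R'_carbon steel = ln(0.218/0.183)/(2πk) = 0.1750/(2π·40.3) = 6.912×10^-4 m·K/W
ΣR = 6.912×10^-4 m·K/W
ΔT = Q'·ΣR = 1.18×10^5 × 6.912×10^-4 = 81.56 K
Heat flows outward, so T_out = T_in − ΔT = 94 − 81.56 = 12.4 °C

T_out = 12.4 °C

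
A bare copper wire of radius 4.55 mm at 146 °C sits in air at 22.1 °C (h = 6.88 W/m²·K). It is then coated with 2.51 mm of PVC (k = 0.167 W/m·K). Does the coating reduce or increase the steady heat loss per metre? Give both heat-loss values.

increases: 24.4 → 33.5 W/m

Critical radius for a cylinder: r_cr = k/h = 0.0243 m = 2.43 cm.
Outer radius after coating: r₂ = 0.00455 + 0.00251 = 0.00706 m.
Since r₁ < r_cr and r₂ ≤ r_cr, the coating moves toward the maximum at r_cr — heat loss rises.
Bare: R = 1/(2πr₁h) = 5.084 m·K/W; Q = 123.9/5.084 = 24.4 W/m.
Coated: R = R_cond + R_conv = 3.695 m·K/W; Q = 123.9/3.695 = 33.5 W/m.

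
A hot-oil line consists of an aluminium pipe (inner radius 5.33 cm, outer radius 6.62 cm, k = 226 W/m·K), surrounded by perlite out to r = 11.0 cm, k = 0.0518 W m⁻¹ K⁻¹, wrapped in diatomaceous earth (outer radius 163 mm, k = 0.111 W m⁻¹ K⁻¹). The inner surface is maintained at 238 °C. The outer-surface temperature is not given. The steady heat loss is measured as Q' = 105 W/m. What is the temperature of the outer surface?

T_out = 15.0 °C

Sum the resistances:
  R'_aluminium = ln(0.0662/0.0533)/(2πk) = 0.2167/(2π·226) = 1.526×10^-4 m·K/W
  R'_perlite = ln(0.110/0.0662)/(2πk) = 0.5078/(2π·0.0518) = 1.560 m·K/W
  R'_diatomaceous earth = ln(0.163/0.110)/(2πk) = 0.3933/(2π·0.111) = 0.5639 m·K/W
ΣR = 2.124 m·K/W
ΔT = Q'·ΣR = 105 × 2.124 = 223.0 K
Heat flows outward, so T_out = T_in − ΔT = 238 − 223.0 = 15.0 °C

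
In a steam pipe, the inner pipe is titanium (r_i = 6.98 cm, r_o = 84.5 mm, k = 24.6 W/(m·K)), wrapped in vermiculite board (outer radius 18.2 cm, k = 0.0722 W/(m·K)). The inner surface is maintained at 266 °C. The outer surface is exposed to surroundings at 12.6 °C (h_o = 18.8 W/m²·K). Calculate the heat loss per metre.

Q' = 146 W/m

Resistance network (inner→outer):
  R'_titanium = ln(0.0845/0.0698)/(2πk) = 0.1911/(2π·24.6) = 0.001236 m·K/W
  R'_vermiculite board = ln(0.182/0.0845)/(2πk) = 0.7673/(2π·0.0722) = 1.691 m·K/W
  R'_conv,out = 1/(2πr h) = 1/(2π·0.182·18.8) = 0.04651 m·K/W
ΣR = 0.001236 + 1.691 + 0.04651 = 1.739 m·K/W
Q' = ΔT/ΣR = (266 °C − 12.6 °C)/1.739 = 146 W/m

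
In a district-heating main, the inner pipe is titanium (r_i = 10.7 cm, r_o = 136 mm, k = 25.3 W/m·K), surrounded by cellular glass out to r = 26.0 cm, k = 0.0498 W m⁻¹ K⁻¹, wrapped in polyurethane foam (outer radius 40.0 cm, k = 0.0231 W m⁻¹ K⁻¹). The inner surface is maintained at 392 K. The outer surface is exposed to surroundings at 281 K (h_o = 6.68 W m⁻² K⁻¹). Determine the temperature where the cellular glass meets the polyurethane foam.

T = 346.9 K

Series thermal resistances, inner to outer:
  R'_titanium = ln(0.136/0.107)/(2πk) = 0.2398/(2π·25.3) = 0.001509 m·K/W
  R'_cellular glass = ln(0.260/0.136)/(2πk) = 0.6480/(2π·0.0498) = 2.071 m·K/W
  R'_polyurethane foam = ln(0.400/0.260)/(2πk) = 0.4308/(2π·0.0231) = 2.968 m·K/W
  R'_conv,out = 1/(2πr h) = 1/(2π·0.400·6.68) = 0.05956 m·K/W
ΣR = 0.001509 + 2.071 + 2.968 + 0.05956 = 5.100 m·K/W
Q' = ΔT/ΣR = (392 K − 281 K)/5.100 = 21.76 W/m
From the inner boundary to the cellular glass/polyurethane foam interface, ΣR_partial = 2.073 m·K/W.
T_interface = T_in − Q'·ΣR_partial = 392 K − (21.76)(2.073) = 346.9 K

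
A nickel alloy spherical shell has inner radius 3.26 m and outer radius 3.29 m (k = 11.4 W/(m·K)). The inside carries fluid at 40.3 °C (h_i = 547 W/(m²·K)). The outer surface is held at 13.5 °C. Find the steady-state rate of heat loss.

Q = 807 kW

Resistance network (inner→outer):
  R_conv,in = 1/(4πr²h) = 1/(4π·3.26²·547) = 1.369×10^-5 K/W
  R_nickel alloy = (1/3.26 − 1/3.29)/(4πk) = 0.002797/(4π·11.4) = 1.953×10^-5 K/W
ΣR = 1.369×10^-5 + 1.953×10^-5 = 3.322×10^-5 K/W
Q = ΔT/ΣR = (40.3 °C − 13.5 °C)/3.322×10^-5 = 8.07×10^5 W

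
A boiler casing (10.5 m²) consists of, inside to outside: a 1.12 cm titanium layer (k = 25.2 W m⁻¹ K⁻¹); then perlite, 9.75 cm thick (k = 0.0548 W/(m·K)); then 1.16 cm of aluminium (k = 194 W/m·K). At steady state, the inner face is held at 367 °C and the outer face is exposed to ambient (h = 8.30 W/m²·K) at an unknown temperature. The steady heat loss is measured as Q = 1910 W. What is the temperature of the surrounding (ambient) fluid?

T_out = 21.3 °C

Series resistances:
  R_titanium = L/(kA) = 0.0112/(25.2·10.5) = 4.233×10^-5 K/W
  R_perlite = L/(kA) = 0.0975/(0.0548·10.5) = 0.1694 K/W
  R_aluminium = L/(kA) = 0.0116/(194·10.5) = 5.695×10^-6 K/W
  R_conv,out = 1/(hA) = 1/(8.30·10.5) = 0.01147 K/W
ΣR = 0.1810 K/W
ΔT = Q·ΣR = 1910 × 0.1810 = 345.7 K
Heat flows outward, so T_out = T_in − ΔT = 367 − 345.7 = 21.3 °C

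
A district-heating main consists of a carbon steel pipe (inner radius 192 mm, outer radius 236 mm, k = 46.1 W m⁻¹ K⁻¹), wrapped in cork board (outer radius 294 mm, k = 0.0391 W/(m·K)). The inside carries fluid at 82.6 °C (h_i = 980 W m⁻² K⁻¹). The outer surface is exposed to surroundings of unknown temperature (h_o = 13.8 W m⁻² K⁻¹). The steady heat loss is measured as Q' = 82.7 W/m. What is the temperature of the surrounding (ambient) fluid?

Sum the resistances:
  R'_conv,in = 1/(2πr h) = 1/(2π·0.192·980) = 8.458×10^-4 m·K/W
  R'_carbon steel = ln(0.236/0.192)/(2πk) = 0.2063/(2π·46.1) = 7.124×10^-4 m·K/W
  R'_cork board = ln(0.294/0.236)/(2πk) = 0.2197/(2π·0.0391) = 0.8945 m·K/W
  R'_conv,out = 1/(2πr h) = 1/(2π·0.294·13.8) = 0.03923 m·K/W
ΣR = 0.9353 m·K/W
ΔT = Q'·ΣR = 82.7 × 0.9353 = 77.35 K
Heat flows outward, so T_out = T_in − ΔT = 82.6 − 77.35 = 5.25 °C

T_out = 5.25 °C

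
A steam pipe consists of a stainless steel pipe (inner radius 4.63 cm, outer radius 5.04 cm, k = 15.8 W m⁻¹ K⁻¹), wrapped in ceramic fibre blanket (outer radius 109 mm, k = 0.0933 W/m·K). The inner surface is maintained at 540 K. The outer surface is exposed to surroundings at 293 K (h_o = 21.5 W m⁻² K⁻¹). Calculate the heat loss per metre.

Q' = 178 W/m

Treat each layer as a resistance in series:
  R'_stainless steel = ln(0.0504/0.0463)/(2πk) = 0.08485/(2π·15.8) = 8.547×10^-4 m·K/W
  R'_ceramic fibre blanket = ln(0.109/0.0504)/(2πk) = 0.7714/(2π·0.0933) = 1.316 m·K/W
  R'_conv,out = 1/(2πr h) = 1/(2π·0.109·21.5) = 0.06791 m·K/W
ΣR = 8.547×10^-4 + 1.316 + 0.06791 = 1.385 m·K/W
Q' = ΔT/ΣR = (540 K − 293 K)/1.385 = 178 W/m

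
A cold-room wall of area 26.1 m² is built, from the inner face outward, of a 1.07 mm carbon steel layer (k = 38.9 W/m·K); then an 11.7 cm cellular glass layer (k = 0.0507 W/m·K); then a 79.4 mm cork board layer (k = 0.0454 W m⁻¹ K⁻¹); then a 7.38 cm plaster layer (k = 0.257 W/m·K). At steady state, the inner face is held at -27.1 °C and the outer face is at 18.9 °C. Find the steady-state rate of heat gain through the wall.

Resistance network (inner→outer):
  R_carbon steel = L/(kA) = 0.00107/(38.9·26.1) = 1.054×10^-6 K/W
  R_cellular glass = L/(kA) = 0.117/(0.0507·26.1) = 0.08842 K/W
  R_cork board = L/(kA) = 0.0794/(0.0454·26.1) = 0.06701 K/W
  R_plaster = L/(kA) = 0.0738/(0.257·26.1) = 0.01100 K/W
ΣR = 1.054×10^-6 + 0.08842 + 0.06701 + 0.01100 = 0.1664 K/W
Q = ΔT/ΣR = (-27.1 °C − 18.9 °C)/0.1664 = -276 W
(Negative Q ⇒ heat flows inward; heat gain = 276 W.)

Q = 276 W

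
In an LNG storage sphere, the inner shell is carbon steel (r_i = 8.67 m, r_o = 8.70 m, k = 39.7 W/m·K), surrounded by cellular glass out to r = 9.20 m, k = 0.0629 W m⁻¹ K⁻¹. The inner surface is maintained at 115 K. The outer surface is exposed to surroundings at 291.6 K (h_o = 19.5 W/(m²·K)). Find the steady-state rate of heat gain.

Q = 22.2 kW

Series thermal resistances, inner to outer:
  R_carbon steel = (1/8.67 − 1/8.70)/(4πk) = 3.977×10^-4/(4π·39.7) = 7.972×10^-7 K/W
  R_cellular glass = (1/8.70 − 1/9.20)/(4πk) = 0.006247/(4π·0.0629) = 0.007903 K/W
  R_conv,out = 1/(4πr²h) = 1/(4π·9.20²·19.5) = 4.821×10^-5 K/W
ΣR = 7.972×10^-7 + 0.007903 + 4.821×10^-5 = 0.007952 K/W
Q = ΔT/ΣR = (115 K − 291.6 K)/0.007952 = -22200 W
(Negative Q ⇒ heat flows inward; heat gain = 22200 W.)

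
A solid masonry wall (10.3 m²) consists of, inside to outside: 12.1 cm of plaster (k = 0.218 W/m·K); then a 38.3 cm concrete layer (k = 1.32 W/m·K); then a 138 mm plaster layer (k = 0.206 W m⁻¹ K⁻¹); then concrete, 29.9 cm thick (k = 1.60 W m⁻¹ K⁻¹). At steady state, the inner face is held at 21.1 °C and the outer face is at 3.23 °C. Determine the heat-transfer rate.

Q = 108 W

Series thermal resistances, inner to outer:
  R_plaster = L/(kA) = 0.121/(0.218·10.3) = 0.05389 K/W
  R_concrete = L/(kA) = 0.383/(1.32·10.3) = 0.02817 K/W
  R_plaster = L/(kA) = 0.138/(0.206·10.3) = 0.06504 K/W
  R_concrete = L/(kA) = 0.299/(1.60·10.3) = 0.01814 K/W
ΣR = 0.05389 + 0.02817 + 0.06504 + 0.01814 = 0.1652 K/W
Q = ΔT/ΣR = (21.1 °C − 3.23 °C)/0.1652 = 108 W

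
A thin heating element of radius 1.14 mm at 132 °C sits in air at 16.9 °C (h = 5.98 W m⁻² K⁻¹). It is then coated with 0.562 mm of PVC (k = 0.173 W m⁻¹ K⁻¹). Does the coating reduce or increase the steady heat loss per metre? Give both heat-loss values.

increases: 4.93 → 7.19 W/m

Critical radius for a cylinder: r_cr = k/h = 0.0289 m = 2.89 cm.
Outer radius after coating: r₂ = 0.00114 + 5.62×10^-4 = 0.001702 m.
Since r₁ < r_cr and r₂ ≤ r_cr, the coating moves toward the maximum at r_cr — heat loss rises.
Bare: R = 1/(2πr₁h) = 23.35 m·K/W; Q = 115.1/23.35 = 4.93 W/m.
Coated: R = R_cond + R_conv = 16.01 m·K/W; Q = 115.1/16.01 = 7.19 W/m.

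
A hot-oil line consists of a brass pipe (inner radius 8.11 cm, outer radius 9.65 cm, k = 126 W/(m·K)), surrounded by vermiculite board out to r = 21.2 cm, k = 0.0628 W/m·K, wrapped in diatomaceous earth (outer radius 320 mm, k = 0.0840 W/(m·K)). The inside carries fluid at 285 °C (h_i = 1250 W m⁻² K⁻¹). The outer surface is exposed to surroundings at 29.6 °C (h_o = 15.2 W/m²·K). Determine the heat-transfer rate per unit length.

Resistance network (inner→outer):
  R'_conv,in = 1/(2πr h) = 1/(2π·0.0811·1250) = 0.001570 m·K/W
  R'_brass = ln(0.0965/0.0811)/(2πk) = 0.1739/(2π·126) = 2.196×10^-4 m·K/W
  R'_vermiculite board = ln(0.212/0.0965)/(2πk) = 0.7870/(2π·0.0628) = 1.995 m·K/W
  R'_diatomaceous earth = ln(0.320/0.212)/(2πk) = 0.4117/(2π·0.0840) = 0.7801 m·K/W
  R'_conv,out = 1/(2πr h) = 1/(2π·0.320·15.2) = 0.03272 m·K/W
ΣR = 0.001570 + 2.196×10^-4 + 1.995 + 0.7801 + 0.03272 = 2.810 m·K/W
Q' = ΔT/ΣR = (285 °C − 29.6 °C)/2.810 = 90.9 W/m

Q' = 90.9 W/m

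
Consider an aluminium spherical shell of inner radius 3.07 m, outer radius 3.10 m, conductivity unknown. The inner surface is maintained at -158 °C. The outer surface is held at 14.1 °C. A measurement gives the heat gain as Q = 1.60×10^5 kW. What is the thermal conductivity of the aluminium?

k = 233 W/m·K

ΣR = ΔT/Q = |-158 − 14.1|/1.60×10^8 = 1.076×10^-6 K/W
(1/r₁−1/r₂)/(4πk) = 1.076×10^-6 ⇒ k = 0.003152/(4π·1.076×10^-6) = 233 W/m·K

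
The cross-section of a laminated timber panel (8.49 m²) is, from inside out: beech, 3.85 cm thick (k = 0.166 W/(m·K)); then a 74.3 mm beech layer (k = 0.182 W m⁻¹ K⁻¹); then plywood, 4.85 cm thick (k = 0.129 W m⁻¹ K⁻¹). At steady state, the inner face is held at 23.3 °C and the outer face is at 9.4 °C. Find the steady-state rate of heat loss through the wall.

Q = 116 W

Resistance network (inner→outer):
  R_beech = L/(kA) = 0.0385/(0.166·8.49) = 0.02732 K/W
  R_beech = L/(kA) = 0.0743/(0.182·8.49) = 0.04809 K/W
  R_plywood = L/(kA) = 0.0485/(0.129·8.49) = 0.04428 K/W
ΣR = 0.02732 + 0.04809 + 0.04428 = 0.1197 K/W
Q = ΔT/ΣR = (23.3 °C − 9.4 °C)/0.1197 = 116 W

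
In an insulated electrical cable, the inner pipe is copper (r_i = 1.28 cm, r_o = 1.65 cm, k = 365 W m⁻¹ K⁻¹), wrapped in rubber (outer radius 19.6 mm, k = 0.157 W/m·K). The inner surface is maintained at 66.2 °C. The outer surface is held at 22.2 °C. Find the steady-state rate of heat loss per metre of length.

Q' = 252 W/m

Resistance network (inner→outer):
  R'_copper = ln(0.0165/0.0128)/(2πk) = 0.2539/(2π·365) = 1.107×10^-4 m·K/W
  R'_rubber = ln(0.0196/0.0165)/(2πk) = 0.1722/(2π·0.157) = 0.1745 m·K/W
ΣR = 1.107×10^-4 + 0.1745 = 0.1746 m·K/W
Q' = ΔT/ΣR = (66.2 °C − 22.2 °C)/0.1746 = 252 W/m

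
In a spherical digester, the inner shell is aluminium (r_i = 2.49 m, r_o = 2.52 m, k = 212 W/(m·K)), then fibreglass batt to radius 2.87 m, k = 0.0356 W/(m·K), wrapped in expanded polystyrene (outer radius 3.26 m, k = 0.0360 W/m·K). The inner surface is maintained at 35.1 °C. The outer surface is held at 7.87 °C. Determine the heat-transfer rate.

Q = 136 W

Treat each layer as a resistance in series:
  R_aluminium = (1/2.49 − 1/2.52)/(4πk) = 0.004781/(4π·212) = 1.795×10^-6 K/W
  R_fibreglass batt = (1/2.52 − 1/2.87)/(4πk) = 0.04839/(4π·0.0356) = 0.1082 K/W
  R_expanded polystyrene = (1/2.87 − 1/3.26)/(4πk) = 0.04168/(4π·0.0360) = 0.09214 K/W
ΣR = 1.795×10^-6 + 0.1082 + 0.09214 = 0.2003 K/W
Q = ΔT/ΣR = (35.1 °C − 7.87 °C)/0.2003 = 136 W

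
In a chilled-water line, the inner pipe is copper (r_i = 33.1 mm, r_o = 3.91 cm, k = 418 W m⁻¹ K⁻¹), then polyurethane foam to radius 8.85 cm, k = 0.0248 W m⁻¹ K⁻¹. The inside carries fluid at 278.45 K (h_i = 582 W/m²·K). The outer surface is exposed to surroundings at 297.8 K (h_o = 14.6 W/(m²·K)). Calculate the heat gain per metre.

Resistance network (inner→outer):
  R'_conv,in = 1/(2πr h) = 1/(2π·0.0331·582) = 0.008262 m·K/W
  R'_copper = ln(0.0391/0.0331)/(2πk) = 0.1666/(2π·418) = 6.343×10^-5 m·K/W
  R'_polyurethane foam = ln(0.0885/0.0391)/(2πk) = 0.8169/(2π·0.0248) = 5.242 m·K/W
  R'_conv,out = 1/(2πr h) = 1/(2π·0.0885·14.6) = 0.1232 m·K/W
ΣR = 0.008262 + 6.343×10^-5 + 5.242 + 0.1232 = 5.374 m·K/W
Q' = ΔT/ΣR = (278.45 K − 297.8 K)/5.374 = -3.60 W/m
(Negative Q' ⇒ heat flows inward; heat gain = 3.60 W/m.)

Q' = 3.60 W/m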